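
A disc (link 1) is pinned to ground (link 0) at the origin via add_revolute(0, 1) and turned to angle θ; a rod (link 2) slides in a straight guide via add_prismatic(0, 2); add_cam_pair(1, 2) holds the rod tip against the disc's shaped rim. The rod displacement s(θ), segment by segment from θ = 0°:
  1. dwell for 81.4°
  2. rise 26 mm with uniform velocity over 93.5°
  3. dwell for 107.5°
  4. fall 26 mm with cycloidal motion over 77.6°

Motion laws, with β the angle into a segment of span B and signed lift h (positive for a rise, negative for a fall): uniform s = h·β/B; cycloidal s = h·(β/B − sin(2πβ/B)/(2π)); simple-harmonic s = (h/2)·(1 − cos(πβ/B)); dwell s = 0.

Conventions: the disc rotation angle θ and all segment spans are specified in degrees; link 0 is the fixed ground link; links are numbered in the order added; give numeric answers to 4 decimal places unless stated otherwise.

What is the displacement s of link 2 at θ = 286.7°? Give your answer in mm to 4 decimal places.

segment 1 (0° to 81.4°, dwell): s unchanged at 0.0000
segment 2 (81.4° to 174.9°, uniform, h = 26) is passed completely: s = 0.0000 + (26) = 26.0000
segment 3 (174.9° to 282.4°, dwell): s unchanged at 26.0000
θ = 286.7° falls in segment 4 (282.4° to 360°, cycloidal, h = -26): β = 286.7 − 282.4 = 4.3°, B = 77.6°; Δs = -26·(0.0554 − sin(2π·0.0554)/(2π)) = -0.0289; s = 26.0000 − 0.0289 = 25.9711

25.9711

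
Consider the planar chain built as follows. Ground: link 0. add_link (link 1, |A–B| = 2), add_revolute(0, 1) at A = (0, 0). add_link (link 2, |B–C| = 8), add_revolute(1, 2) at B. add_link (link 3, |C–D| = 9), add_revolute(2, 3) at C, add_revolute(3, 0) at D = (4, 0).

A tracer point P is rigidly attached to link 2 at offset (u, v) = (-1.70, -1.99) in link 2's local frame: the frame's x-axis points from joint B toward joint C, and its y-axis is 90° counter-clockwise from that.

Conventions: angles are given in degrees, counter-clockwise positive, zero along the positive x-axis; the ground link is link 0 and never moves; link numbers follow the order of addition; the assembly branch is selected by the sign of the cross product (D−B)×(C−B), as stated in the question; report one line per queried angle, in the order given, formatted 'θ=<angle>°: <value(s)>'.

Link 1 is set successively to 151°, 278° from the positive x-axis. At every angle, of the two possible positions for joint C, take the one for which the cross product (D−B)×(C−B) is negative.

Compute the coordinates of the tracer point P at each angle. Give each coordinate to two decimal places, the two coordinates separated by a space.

A=(0,0), D=(4.00,0)
θ=151°: B = A + 2.00·(cos151°, sin151°) = (-1.7492, 0.9696)
θ=151°: |BD| = 5.8304
θ=151°: circle(B,8.00) ∩ circle(D,9.00): a=1.4573, h=7.8661
θ=151°:   candidates: C₊=(0.9960,8.4839) cross=45.863; C₋=(-1.6204,-7.0293) cross=-45.863
θ=151°:   branch - wants cross < 0 → take C=(-1.6204,-7.0293) (cross=-45.863)
θ=151°: ex = (C−B)/|BC| = (0.0161,-0.9999); ey = (0.9999,0.0161)
θ=151°: P = B + -1.70·ex + -1.99·ey = (-3.7664,2.6373)
θ=278°: B = A + 2.00·(cos278°, sin278°) = (0.2783, -1.9805)
θ=278°: |BD| = 4.2158
θ=278°: circle(B,8.00) ∩ circle(D,9.00): a=0.0917, h=7.9995
θ=278°:   candidates: C₊=(-3.3987,5.1243) cross=33.724; C₋=(4.1173,-8.9992) cross=-33.724
θ=278°:   branch - wants cross < 0 → take C=(4.1173,-8.9992) (cross=-33.724)
θ=278°: ex = (C−B)/|BC| = (0.4799,-0.8773); ey = (0.8773,0.4799)
θ=278°: P = B + -1.70·ex + -1.99·ey = (-2.2833,-1.4440)

θ=151°: -3.77 2.64
θ=278°: -2.28 -1.44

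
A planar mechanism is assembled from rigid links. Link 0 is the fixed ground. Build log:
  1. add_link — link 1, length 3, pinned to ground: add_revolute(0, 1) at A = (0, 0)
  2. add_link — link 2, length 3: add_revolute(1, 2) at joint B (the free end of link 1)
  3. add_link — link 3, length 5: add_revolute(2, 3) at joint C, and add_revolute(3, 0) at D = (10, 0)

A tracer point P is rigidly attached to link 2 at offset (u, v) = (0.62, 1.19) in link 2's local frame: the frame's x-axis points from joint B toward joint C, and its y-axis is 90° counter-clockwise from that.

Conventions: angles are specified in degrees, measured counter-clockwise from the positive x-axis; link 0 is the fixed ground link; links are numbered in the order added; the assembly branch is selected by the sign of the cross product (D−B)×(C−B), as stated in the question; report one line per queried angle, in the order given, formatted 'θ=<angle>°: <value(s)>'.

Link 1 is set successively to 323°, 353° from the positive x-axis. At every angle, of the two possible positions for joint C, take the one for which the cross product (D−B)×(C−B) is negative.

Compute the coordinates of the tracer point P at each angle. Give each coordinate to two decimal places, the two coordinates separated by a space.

A=(0,0), D=(10.00,0)
θ=323°: B = A + 3.00·(cos323°, sin323°) = (2.3959, -1.8054)
θ=323°: |BD| = 7.8155
θ=323°: circle(B,3.00) ∩ circle(D,5.00): a=2.8841, h=0.8257
θ=323°:   candidates: C₊=(5.0113,-0.3358) cross=6.453; C₋=(5.3928,-1.9425) cross=-6.453
θ=323°:   branch - wants cross < 0 → take C=(5.3928,-1.9425) (cross=-6.453)
θ=323°: ex = (C−B)/|BC| = (0.9990,-0.0457); ey = (0.0457,0.9990)
θ=323°: P = B + 0.62·ex + 1.19·ey = (3.0696,-0.6450)
θ=353°: B = A + 3.00·(cos353°, sin353°) = (2.9776, -0.3656)
θ=353°: |BD| = 7.0319
θ=353°: circle(B,3.00) ∩ circle(D,5.00): a=2.3783, h=1.8286
θ=353°:   candidates: C₊=(5.2576,1.5842) cross=12.859; C₋=(5.4478,-2.0681) cross=-12.859
θ=353°:   branch - wants cross < 0 → take C=(5.4478,-2.0681) (cross=-12.859)
θ=353°: ex = (C−B)/|BC| = (0.8234,-0.5675); ey = (0.5675,0.8234)
θ=353°: P = B + 0.62·ex + 1.19·ey = (4.1635,0.2624)

θ=323°: 3.07 -0.65
θ=353°: 4.16 0.26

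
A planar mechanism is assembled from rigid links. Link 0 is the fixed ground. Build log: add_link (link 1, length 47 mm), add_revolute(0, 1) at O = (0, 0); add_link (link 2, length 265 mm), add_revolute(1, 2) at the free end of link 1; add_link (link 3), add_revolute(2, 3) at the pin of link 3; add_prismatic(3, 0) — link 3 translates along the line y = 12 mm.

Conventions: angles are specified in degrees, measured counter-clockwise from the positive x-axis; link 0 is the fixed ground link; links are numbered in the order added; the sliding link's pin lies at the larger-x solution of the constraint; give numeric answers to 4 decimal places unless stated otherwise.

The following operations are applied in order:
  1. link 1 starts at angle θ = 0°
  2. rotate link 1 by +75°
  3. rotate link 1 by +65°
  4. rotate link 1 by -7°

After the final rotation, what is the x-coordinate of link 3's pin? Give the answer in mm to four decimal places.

geometry: r = 47 mm, L = 265 mm, e = 12 mm; θ starts at 0°
rotate link 1 by +75°: θ ← 0° +75° = 75°
rotate link 1 by +65°: θ ← 75° +65° = 140°
rotate link 1 by -7°: θ ← 140° -7° = 133°
crank pin P = (r cos θ, r sin θ) = (-32.053923, 34.373624)
h = r sin θ − e = 34.373624 − 12 = 22.373624
x = r cos θ + √(L² − h²) = -32.053923 + 264.053822 = 231.999899

231.9999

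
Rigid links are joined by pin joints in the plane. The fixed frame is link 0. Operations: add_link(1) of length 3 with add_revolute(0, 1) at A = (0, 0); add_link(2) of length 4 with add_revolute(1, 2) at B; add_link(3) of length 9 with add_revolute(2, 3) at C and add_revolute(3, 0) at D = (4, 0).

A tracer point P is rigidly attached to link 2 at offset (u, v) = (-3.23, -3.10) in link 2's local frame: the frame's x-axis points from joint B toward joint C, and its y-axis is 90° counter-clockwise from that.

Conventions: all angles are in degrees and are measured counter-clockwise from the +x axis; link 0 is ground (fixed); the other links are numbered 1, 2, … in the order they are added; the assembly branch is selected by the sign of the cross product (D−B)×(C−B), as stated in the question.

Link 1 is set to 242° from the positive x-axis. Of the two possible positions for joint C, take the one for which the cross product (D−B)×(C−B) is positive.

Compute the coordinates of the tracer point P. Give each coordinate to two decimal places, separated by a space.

A=(0,0), D=(4.00,0)
B = A + 3.00·(cos242°, sin242°) = (-1.4084, -2.6488)
|BD| = 6.0222
circle(B,4.00) ∩ circle(D,9.00): a=-2.3855, h=3.2108
  candidates: C₊=(-4.9631,-0.8146) cross=19.336; C₋=(-2.1386,-6.5816) cross=-19.336
  branch + wants cross > 0 → take C=(-4.9631,-0.8146) (cross=19.336)
ex = (C−B)/|BC| = (-0.8887,0.4586); ey = (-0.4586,-0.8887)
P = B + -3.23·ex + -3.10·ey = (2.8835,-1.3752)

2.88 -1.38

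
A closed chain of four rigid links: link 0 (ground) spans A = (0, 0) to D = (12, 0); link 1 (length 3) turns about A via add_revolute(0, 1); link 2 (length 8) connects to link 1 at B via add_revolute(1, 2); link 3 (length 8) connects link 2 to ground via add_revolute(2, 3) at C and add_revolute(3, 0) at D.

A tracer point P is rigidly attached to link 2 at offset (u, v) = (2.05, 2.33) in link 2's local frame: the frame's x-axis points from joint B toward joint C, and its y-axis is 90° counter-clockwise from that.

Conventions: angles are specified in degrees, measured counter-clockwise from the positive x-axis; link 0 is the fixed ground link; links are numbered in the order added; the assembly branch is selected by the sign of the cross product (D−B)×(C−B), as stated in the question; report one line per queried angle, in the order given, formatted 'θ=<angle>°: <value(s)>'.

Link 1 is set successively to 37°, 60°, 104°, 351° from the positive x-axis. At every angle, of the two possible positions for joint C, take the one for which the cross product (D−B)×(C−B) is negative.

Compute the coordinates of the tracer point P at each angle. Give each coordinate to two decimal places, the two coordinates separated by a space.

A=(0,0), D=(12.00,0)
θ=37°: B = A + 3.00·(cos37°, sin37°) = (2.3959, 1.8054)
θ=37°: |BD| = 9.7723
θ=37°: circle(B,8.00) ∩ circle(D,8.00): a=4.8862, h=6.3345
θ=37°:   candidates: C₊=(8.3683,7.1281) cross=61.902; C₋=(6.0277,-5.3227) cross=-61.902
θ=37°:   branch - wants cross < 0 → take C=(6.0277,-5.3227) (cross=-61.902)
θ=37°: ex = (C−B)/|BC| = (0.4540,-0.8910); ey = (0.8910,0.4540)
θ=37°: P = B + 2.05·ex + 2.33·ey = (5.4026,1.0366)
θ=60°: B = A + 3.00·(cos60°, sin60°) = (1.5000, 2.5981)
θ=60°: |BD| = 10.8167
θ=60°: circle(B,8.00) ∩ circle(D,8.00): a=5.4083, h=5.8949
θ=60°:   candidates: C₊=(8.1659,7.0214) cross=63.763; C₋=(5.3341,-4.4233) cross=-63.763
θ=60°:   branch - wants cross < 0 → take C=(5.3341,-4.4233) (cross=-63.763)
θ=60°: ex = (C−B)/|BC| = (0.4793,-0.8777); ey = (0.8777,0.4793)
θ=60°: P = B + 2.05·ex + 2.33·ey = (4.5275,1.9155)
θ=104°: B = A + 3.00·(cos104°, sin104°) = (-0.7258, 2.9109)
θ=104°: |BD| = 13.0544
θ=104°: circle(B,8.00) ∩ circle(D,8.00): a=6.5272, h=4.6255
θ=104°:   candidates: C₊=(6.6685,5.9645) cross=60.384; C₋=(4.6057,-3.0536) cross=-60.384
θ=104°:   branch - wants cross < 0 → take C=(4.6057,-3.0536) (cross=-60.384)
θ=104°: ex = (C−B)/|BC| = (0.6664,-0.7456); ey = (0.7456,0.6664)
θ=104°: P = B + 2.05·ex + 2.33·ey = (2.3776,2.9353)
θ=351°: B = A + 3.00·(cos351°, sin351°) = (2.9631, -0.4693)
θ=351°: |BD| = 9.0491
θ=351°: circle(B,8.00) ∩ circle(D,8.00): a=4.5246, h=6.5976
θ=351°:   candidates: C₊=(7.1394,6.3541) cross=59.702; C₋=(7.8237,-6.8234) cross=-59.702
θ=351°:   branch - wants cross < 0 → take C=(7.8237,-6.8234) (cross=-59.702)
θ=351°: ex = (C−B)/|BC| = (0.6076,-0.7943); ey = (0.7943,0.6076)
θ=351°: P = B + 2.05·ex + 2.33·ey = (6.0592,-0.6819)

θ=37°: 5.40 1.04
θ=60°: 4.53 1.92
θ=104°: 2.38 2.94
θ=351°: 6.06 -0.68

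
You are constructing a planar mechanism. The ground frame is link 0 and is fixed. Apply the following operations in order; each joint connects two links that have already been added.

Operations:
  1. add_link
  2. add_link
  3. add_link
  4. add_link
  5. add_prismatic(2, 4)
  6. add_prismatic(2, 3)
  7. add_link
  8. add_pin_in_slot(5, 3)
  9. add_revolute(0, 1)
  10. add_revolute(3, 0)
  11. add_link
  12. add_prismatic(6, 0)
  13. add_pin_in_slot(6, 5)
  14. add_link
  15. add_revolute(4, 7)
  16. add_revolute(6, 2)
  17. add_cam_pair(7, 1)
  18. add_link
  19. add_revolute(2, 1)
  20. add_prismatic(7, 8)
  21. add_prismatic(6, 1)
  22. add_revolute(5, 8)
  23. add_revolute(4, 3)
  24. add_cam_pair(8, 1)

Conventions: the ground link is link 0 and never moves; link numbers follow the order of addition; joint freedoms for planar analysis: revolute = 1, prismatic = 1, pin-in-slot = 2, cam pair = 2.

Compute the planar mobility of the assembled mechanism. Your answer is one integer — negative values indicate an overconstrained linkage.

ground; <1,0,0>
#1 <2,0,0>
#2 <3,0,0>
#3 <4,0,0>
#4 <5,0,0>
P:2↔4 J1 <5,1,0>
P:2↔3 J1 <5,2,0>
#5 <6,2,0>
PS:5↔3 J2 <6,2,1>
R:0↔1 J1 <6,3,1>
R:3↔0 J1 <6,4,1>
#6 <7,4,1>
P:6↔0 J1 <7,5,1>
PS:6↔5 J2 <7,5,2>
#7 <8,5,2>
R:4↔7 J1 <8,6,2>
R:6↔2 J1 <8,7,2>
C:7↔1 J2 <8,7,3>
#8 <9,7,3>
R:2↔1 J1 <9,8,3>
P:7↔8 J1 <9,9,3>
P:6↔1 J1 <9,10,3>
R:5↔8 J1 <9,11,3>
R:4↔3 J1 <9,12,3>
C:8↔1 J2 <9,12,4>
3×8 − 2×12 − 1×4 = -4

M = -4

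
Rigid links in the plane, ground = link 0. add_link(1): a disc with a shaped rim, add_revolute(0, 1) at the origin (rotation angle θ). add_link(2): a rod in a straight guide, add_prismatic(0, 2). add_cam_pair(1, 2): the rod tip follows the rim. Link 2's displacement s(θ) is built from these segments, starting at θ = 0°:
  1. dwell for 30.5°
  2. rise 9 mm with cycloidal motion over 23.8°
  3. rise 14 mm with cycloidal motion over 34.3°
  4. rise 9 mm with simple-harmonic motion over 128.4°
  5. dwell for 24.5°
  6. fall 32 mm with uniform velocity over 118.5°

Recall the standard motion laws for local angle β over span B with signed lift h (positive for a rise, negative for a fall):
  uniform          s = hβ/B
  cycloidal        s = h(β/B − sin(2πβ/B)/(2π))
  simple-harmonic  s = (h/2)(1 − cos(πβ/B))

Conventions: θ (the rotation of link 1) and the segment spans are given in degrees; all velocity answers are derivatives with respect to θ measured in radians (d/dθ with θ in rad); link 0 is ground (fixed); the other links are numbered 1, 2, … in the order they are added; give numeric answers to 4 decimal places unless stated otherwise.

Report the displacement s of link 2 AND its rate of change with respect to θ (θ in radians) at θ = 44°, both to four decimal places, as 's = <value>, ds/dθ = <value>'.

segment 1 (0° to 30.5°, dwell): s unchanged at 0.0000
θ = 44° falls in segment 2 (30.5° to 54.3°, cycloidal, h = 9): β = 44 − 30.5 = 13.5°, B = 23.8°; Δs = 9·(0.5672 − sin(2π·0.5672)/(2π)) = 5.6923; s = 0.0000 + 5.6923 = 5.6923
velocity in seg [30.5°–54.3°] (cycloidal), θ in radians: β = 13.5° = 0.2356 rad, B = 23.8° = 0.4154 rad; ds/dθ = (h/B)(1 − cos(2πβ/B)) = (9/0.4154)(1 − cos(2π·0.5672)) = 41.428635 mm/rad

s = 5.6923, ds/dθ = 41.4286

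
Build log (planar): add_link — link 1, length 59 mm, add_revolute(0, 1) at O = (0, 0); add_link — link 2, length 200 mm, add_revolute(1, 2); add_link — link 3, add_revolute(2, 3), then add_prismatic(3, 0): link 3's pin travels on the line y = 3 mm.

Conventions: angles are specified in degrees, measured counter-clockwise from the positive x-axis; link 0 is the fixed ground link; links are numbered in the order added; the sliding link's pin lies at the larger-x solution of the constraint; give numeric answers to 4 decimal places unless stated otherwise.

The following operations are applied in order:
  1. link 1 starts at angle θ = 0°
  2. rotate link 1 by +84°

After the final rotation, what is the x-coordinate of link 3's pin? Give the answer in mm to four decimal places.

geometry: r = 59 mm, L = 200 mm, e = 3 mm; θ starts at 0°
rotate link 1 by +84°: θ ← 0° +84° = 84°
crank pin P = (r cos θ, r sin θ) = (6.167179, 58.676792)
h = r sin θ − e = 58.676792 − 3 = 55.676792
x = r cos θ + √(L² − h²) = 6.167179 + 192.093974 = 198.261153

198.2612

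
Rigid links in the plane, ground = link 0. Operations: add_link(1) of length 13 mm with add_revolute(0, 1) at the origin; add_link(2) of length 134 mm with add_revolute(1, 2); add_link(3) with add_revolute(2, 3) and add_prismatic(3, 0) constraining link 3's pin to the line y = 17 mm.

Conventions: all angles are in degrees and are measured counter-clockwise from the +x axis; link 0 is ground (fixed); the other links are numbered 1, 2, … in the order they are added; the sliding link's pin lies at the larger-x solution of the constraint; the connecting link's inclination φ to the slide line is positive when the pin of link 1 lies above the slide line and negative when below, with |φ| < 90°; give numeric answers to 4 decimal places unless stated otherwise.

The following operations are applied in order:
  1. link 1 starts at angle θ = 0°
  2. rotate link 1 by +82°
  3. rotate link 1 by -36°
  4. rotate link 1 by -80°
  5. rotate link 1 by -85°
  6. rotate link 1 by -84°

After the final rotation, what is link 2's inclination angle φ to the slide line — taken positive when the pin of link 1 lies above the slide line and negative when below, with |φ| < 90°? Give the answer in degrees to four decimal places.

geometry: r = 13 mm, L = 134 mm, e = 17 mm; θ starts at 0°
rotate link 1 by +82°: θ ← 0° +82° = 82°
rotate link 1 by -36°: θ ← 82° -36° = 46°
rotate link 1 by -80°: θ ← 46° -80° = -34°
rotate link 1 by -85°: θ ← -34° -85° = -119°
rotate link 1 by -84°: θ ← -119° -84° = -203°
h = r sin θ − e = 5.079505 − 17 = -11.920495
sin φ = h / L = -11.920495 / 134 = -0.08895892
φ = arcsin(-0.08895892) = -5.103717°

-5.1037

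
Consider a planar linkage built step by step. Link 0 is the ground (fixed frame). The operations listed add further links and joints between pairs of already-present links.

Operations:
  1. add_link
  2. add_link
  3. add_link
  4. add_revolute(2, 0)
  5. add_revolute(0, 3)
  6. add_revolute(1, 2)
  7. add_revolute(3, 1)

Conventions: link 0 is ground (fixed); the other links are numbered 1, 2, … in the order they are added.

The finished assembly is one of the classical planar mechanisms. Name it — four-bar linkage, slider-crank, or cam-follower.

links: 4 (incl. ground); joints: 4 revolute, 0 prismatic, 0 higher (cam) pair, forming one closed loop
4 links in a single 4R loop → four-bar linkage

four-bar linkage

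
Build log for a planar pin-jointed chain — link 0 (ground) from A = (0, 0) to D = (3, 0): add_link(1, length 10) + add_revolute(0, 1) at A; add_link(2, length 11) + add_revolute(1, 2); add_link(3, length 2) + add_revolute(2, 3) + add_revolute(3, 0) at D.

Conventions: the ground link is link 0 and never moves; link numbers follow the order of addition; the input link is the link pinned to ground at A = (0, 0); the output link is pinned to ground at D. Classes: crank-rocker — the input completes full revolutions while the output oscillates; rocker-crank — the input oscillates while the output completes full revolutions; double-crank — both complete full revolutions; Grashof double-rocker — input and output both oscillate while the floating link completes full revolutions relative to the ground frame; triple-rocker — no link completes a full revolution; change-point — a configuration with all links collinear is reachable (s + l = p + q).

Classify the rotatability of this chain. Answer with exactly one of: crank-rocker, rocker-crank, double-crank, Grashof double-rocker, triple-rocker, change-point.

lengths: ground=3, input=10, coupler=11, output=2
sorted: s=2 (shortest), l=11 (longest), p+q=13
s + l = 13 vs p + q = 13
s + l = p + q → change-point (collinear configuration reachable)

change-point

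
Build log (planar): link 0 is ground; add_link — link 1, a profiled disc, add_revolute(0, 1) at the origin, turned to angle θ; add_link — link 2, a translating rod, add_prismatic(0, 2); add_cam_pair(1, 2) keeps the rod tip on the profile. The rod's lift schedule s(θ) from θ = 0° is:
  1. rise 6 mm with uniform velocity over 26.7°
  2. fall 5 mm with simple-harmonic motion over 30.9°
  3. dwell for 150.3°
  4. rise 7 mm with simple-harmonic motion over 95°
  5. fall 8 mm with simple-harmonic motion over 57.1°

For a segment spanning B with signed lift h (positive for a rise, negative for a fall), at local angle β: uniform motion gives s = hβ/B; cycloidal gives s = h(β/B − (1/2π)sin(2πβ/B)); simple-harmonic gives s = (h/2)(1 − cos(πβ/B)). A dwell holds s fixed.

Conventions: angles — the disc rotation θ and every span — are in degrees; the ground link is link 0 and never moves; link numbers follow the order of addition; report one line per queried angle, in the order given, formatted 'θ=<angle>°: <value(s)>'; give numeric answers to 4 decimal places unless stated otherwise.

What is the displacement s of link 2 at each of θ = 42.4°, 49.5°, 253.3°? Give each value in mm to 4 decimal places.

seg 1 [0°–26.7°] uniform, h=6: full span → s += 6 → s = 6.0000
seg 2 [26.7°–57.6°] simple-harmonic, h=-5: θ=42.4° here. β=15.7, B=30.9. -5/2·(1 − cos(π·0.5081)) = -2.5635 → s = 3.4365
seg 2 [26.7°–57.6°] simple-harmonic, h=-5: θ=49.5° here. β=22.8, B=30.9. -5/2·(1 − cos(π·0.7379)) = -4.1991 → s = 1.8009
seg 2 [26.7°–57.6°] simple-harmonic, h=-5: full span → s += -5 → s = 1.0000
seg 3 [57.6°–207.9°] dwell: s stays 1.0000
seg 4 [207.9°–302.9°] simple-harmonic, h=7: θ=253.3° here. β=45.4, B=95. 7/2·(1 − cos(π·0.4779)) = 3.2571 → s = 4.2571

θ=42.4°: 3.4365
θ=49.5°: 1.8009
θ=253.3°: 4.2571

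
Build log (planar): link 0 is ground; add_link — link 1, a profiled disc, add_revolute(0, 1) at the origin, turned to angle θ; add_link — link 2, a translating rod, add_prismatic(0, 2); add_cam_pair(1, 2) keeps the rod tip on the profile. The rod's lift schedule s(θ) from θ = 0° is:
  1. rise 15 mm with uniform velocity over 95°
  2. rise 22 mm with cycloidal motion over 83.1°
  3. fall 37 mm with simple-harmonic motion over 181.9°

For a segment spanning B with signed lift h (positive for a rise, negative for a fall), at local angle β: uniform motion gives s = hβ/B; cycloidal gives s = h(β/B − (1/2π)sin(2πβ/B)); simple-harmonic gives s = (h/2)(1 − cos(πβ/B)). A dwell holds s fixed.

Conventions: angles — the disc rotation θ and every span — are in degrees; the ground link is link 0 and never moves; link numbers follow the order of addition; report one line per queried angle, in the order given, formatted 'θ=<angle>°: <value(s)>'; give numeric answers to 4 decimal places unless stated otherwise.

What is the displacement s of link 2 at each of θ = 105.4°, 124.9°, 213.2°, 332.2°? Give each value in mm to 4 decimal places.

seg 1 [0°–95°] uniform, h=15: full span → s += 15 → s = 15.0000
seg 2 [95°–178.1°] cycloidal, h=22: θ=105.4° here. β=10.4, B=83.1. 22·(0.1252 − sin(2π·0.1252)/(2π)) = 0.2751 → s = 15.2751
seg 2 [95°–178.1°] cycloidal, h=22: θ=124.9° here. β=29.9, B=83.1. 22·(0.3598 − sin(2π·0.3598)/(2π)) = 5.2152 → s = 20.2152
seg 2 [95°–178.1°] cycloidal, h=22: full span → s += 22 → s = 37.0000
seg 3 [178.1°–360°] simple-harmonic, h=-37: θ=213.2° here. β=35.1, B=181.9. -37/2·(1 − cos(π·0.1930)) = -3.2965 → s = 33.7035
seg 3 [178.1°–360°] simple-harmonic, h=-37: θ=332.2° here. β=154.1, B=181.9. -37/2·(1 − cos(π·0.8472)) = -34.9083 → s = 2.0917

θ=105.4°: 15.2751
θ=124.9°: 20.2152
θ=213.2°: 33.7035
θ=332.2°: 2.0917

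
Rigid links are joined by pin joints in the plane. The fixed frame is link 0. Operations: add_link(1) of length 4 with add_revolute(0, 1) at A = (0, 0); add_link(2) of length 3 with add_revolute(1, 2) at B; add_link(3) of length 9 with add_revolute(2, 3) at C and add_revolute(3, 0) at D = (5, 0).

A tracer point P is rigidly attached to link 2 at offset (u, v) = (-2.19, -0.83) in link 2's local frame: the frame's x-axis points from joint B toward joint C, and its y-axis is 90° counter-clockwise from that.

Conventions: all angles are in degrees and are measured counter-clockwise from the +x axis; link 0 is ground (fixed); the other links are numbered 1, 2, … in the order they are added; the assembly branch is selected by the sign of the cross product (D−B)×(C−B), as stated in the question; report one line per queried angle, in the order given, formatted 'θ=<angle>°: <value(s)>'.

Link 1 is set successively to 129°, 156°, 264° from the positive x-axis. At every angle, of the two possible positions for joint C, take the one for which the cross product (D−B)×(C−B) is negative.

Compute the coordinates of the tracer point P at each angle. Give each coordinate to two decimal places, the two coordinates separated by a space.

A=(0,0), D=(5.00,0)
θ=129°: B = A + 4.00·(cos129°, sin129°) = (-2.5173, 3.1086)
θ=129°: |BD| = 8.1347
θ=129°: circle(B,3.00) ∩ circle(D,9.00): a=-0.3582, h=2.9785
θ=129°:   candidates: C₊=(-1.7100,5.9979) cross=24.229; C₋=(-3.9865,0.4930) cross=-24.229
θ=129°:   branch - wants cross < 0 → take C=(-3.9865,0.4930) (cross=-24.229)
θ=129°: ex = (C−B)/|BC| = (-0.4897,-0.8719); ey = (0.8719,-0.4897)
θ=129°: P = B + -2.19·ex + -0.83·ey = (-2.1684,5.4245)
θ=156°: B = A + 4.00·(cos156°, sin156°) = (-3.6542, 1.6269)
θ=156°: |BD| = 8.8058
θ=156°: circle(B,3.00) ∩ circle(D,9.00): a=0.3147, h=2.9835
θ=156°:   candidates: C₊=(-2.7937,4.5009) cross=26.272; C₋=(-3.8961,-1.3633) cross=-26.272
θ=156°:   branch - wants cross < 0 → take C=(-3.8961,-1.3633) (cross=-26.272)
θ=156°: ex = (C−B)/|BC| = (-0.0807,-0.9967); ey = (0.9967,-0.0807)
θ=156°: P = B + -2.19·ex + -0.83·ey = (-4.3048,3.8768)
θ=264°: B = A + 4.00·(cos264°, sin264°) = (-0.4181, -3.9781)
θ=264°: |BD| = 6.7217
θ=264°: circle(B,3.00) ∩ circle(D,9.00): a=-1.9949, h=2.2406
θ=264°:   candidates: C₊=(-3.3522,-3.3527) cross=15.060; C₋=(-0.7001,-6.9648) cross=-15.060
θ=264°:   branch - wants cross < 0 → take C=(-0.7001,-6.9648) (cross=-15.060)
θ=264°: ex = (C−B)/|BC| = (-0.0940,-0.9956); ey = (0.9956,-0.0940)
θ=264°: P = B + -2.19·ex + -0.83·ey = (-1.0386,-1.7198)

θ=129°: -2.17 5.42
θ=156°: -4.30 3.88
θ=264°: -1.04 -1.72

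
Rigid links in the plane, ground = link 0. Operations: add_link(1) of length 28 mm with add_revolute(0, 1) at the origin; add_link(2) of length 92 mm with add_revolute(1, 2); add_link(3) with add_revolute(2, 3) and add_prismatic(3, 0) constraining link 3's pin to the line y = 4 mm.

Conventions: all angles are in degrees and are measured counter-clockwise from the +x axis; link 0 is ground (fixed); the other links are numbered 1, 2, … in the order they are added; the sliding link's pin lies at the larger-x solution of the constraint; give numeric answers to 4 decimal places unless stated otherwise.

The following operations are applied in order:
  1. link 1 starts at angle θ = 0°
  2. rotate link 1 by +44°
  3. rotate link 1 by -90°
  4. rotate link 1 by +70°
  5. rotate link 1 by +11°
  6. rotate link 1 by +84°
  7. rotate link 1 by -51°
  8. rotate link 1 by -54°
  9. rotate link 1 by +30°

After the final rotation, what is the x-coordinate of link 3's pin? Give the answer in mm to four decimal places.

geometry: r = 28 mm, L = 92 mm, e = 4 mm; θ starts at 0°
rotate link 1 by +44°: θ ← 0° +44° = 44°
rotate link 1 by -90°: θ ← 44° -90° = -46°
rotate link 1 by +70°: θ ← -46° +70° = 24°
rotate link 1 by +11°: θ ← 24° +11° = 35°
rotate link 1 by +84°: θ ← 35° +84° = 119°
rotate link 1 by -51°: θ ← 119° -51° = 68°
rotate link 1 by -54°: θ ← 68° -54° = 14°
rotate link 1 by +30°: θ ← 14° +30° = 44°
crank pin P = (r cos θ, r sin θ) = (20.141514, 19.450434)
h = r sin θ − e = 19.450434 − 4 = 15.450434
x = r cos θ + √(L² − h²) = 20.141514 + 90.693352 = 110.834866

110.8349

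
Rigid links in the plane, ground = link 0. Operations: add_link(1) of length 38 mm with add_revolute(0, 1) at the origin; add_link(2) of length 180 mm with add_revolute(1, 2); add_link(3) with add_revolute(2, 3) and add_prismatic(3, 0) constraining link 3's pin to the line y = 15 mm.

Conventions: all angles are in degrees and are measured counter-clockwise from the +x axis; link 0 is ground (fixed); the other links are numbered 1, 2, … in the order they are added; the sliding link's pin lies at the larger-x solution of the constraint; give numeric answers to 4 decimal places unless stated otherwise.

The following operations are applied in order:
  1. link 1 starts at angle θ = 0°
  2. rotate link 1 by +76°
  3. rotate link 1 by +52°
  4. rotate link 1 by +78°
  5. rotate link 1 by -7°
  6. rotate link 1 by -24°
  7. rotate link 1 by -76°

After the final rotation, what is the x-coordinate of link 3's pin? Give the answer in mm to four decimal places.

geometry: r = 38 mm, L = 180 mm, e = 15 mm; θ starts at 0°
rotate link 1 by +76°: θ ← 0° +76° = 76°
rotate link 1 by +52°: θ ← 76° +52° = 128°
rotate link 1 by +78°: θ ← 128° +78° = 206°
rotate link 1 by -7°: θ ← 206° -7° = 199°
rotate link 1 by -24°: θ ← 199° -24° = 175°
rotate link 1 by -76°: θ ← 175° -76° = 99°
crank pin P = (r cos θ, r sin θ) = (-5.944510, 37.532157)
h = r sin θ − e = 37.532157 − 15 = 22.532157
x = r cos θ + √(L² − h²) = -5.944510 + 178.584159 = 172.639649

172.6396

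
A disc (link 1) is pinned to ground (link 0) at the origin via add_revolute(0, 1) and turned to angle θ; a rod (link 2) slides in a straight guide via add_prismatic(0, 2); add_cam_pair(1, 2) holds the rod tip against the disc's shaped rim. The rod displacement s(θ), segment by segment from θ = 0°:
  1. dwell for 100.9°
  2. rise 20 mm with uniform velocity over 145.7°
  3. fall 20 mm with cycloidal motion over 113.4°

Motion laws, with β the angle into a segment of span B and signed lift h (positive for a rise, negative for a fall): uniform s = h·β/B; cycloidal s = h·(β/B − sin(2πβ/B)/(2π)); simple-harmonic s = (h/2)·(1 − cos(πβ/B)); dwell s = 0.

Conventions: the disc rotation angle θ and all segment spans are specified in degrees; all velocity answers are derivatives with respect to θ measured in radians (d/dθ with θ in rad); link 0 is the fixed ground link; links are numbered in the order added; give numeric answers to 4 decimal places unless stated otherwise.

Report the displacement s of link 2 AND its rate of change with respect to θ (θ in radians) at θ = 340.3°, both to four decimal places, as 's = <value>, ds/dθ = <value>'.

segment 1 (0° to 100.9°, dwell): s unchanged at 0.0000
segment 2 (100.9° to 246.6°, uniform, h = 20) is passed completely: s = 0.0000 + (20) = 20.0000
θ = 340.3° falls in segment 3 (246.6° to 360°, cycloidal, h = -20): β = 340.3 − 246.6 = 93.7°, B = 113.4°; Δs = -20·(0.8263 − sin(2π·0.8263)/(2π)) = -19.3500; s = 20.0000 − 19.3500 = 0.6500
velocity in seg [246.6°–360°] (cycloidal), θ in radians: β = 93.7° = 1.6354 rad, B = 113.4° = 1.9792 rad; ds/dθ = (h/B)(1 − cos(2πβ/B)) = ((-20)/1.9792)(1 − cos(2π·0.8263)) = -5.445280 mm/rad

s = 0.6500, ds/dθ = -5.4453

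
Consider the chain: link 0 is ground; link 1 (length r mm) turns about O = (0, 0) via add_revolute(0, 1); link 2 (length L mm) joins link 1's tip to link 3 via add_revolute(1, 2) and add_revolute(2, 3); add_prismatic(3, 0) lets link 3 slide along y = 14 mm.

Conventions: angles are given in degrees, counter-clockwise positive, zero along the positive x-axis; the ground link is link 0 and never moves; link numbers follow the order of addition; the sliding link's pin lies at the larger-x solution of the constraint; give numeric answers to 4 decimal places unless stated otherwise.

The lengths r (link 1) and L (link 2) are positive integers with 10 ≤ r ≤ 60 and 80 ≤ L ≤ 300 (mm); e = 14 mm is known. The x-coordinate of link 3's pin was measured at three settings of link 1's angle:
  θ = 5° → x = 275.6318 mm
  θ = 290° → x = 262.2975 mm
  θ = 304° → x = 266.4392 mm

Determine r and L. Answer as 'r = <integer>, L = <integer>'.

constraint per measurement: (x − r cos θ)² + (r sin θ − e)² = L²
subtracting the θ₁ and θ₂ equations cancels the r² and L² terms:
r = (x₁² − x₂²) / (2[(x₁cos θ₁ + e sin θ₁) − (x₂cos θ₂ + e sin θ₂)]) = 18.0000 → r = 18
L² = (x₁ − r cos θ₁)² + (r sin θ₁ − e)² = 66563.9769 → L = 258.0000 → L = 258
check at θ₃=304°: x = 266.4392 (printed 266.4392) ✓

r = 18, L = 258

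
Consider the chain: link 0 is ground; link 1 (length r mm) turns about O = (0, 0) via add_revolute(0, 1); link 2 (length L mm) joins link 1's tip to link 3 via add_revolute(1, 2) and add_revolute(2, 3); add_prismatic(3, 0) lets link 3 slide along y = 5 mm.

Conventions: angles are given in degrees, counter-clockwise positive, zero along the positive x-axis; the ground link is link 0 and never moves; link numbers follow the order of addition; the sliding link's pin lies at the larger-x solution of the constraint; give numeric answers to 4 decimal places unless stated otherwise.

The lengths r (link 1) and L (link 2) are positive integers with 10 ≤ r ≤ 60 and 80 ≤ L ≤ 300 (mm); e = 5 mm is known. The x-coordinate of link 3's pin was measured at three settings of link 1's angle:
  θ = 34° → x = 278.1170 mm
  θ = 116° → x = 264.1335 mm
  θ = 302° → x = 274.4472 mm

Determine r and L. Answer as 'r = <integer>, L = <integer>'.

constraint per measurement: (x − r cos θ)² + (r sin θ − e)² = L²
subtracting the θ₁ and θ₂ equations cancels the r² and L² terms:
r = (x₁² − x₂²) / (2[(x₁cos θ₁ + e sin θ₁) − (x₂cos θ₂ + e sin θ₂)]) = 11.0001 → r = 11
L² = (x₁ − r cos θ₁)² + (r sin θ₁ − e)² = 72361.0267 → L = 269.0000 → L = 269
check at θ₃=302°: x = 274.4472 (printed 274.4472) ✓

r = 11, L = 269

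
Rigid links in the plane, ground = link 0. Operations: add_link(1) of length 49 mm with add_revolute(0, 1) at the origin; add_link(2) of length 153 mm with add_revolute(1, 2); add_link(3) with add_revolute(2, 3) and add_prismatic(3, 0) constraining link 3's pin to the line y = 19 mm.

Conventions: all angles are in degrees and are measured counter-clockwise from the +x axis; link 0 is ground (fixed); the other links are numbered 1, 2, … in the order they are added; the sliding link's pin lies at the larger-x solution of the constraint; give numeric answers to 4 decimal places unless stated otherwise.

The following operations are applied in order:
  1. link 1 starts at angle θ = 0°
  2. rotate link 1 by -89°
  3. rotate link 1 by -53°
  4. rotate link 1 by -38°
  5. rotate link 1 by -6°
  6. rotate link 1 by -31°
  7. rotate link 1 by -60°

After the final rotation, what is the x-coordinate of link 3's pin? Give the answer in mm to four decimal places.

geometry: r = 49 mm, L = 153 mm, e = 19 mm; θ starts at 0°
rotate link 1 by -89°: θ ← 0° -89° = -89°
rotate link 1 by -53°: θ ← -89° -53° = -142°
rotate link 1 by -38°: θ ← -142° -38° = -180°
rotate link 1 by -6°: θ ← -180° -6° = -186°
rotate link 1 by -31°: θ ← -186° -31° = -217°
rotate link 1 by -60°: θ ← -217° -60° = -277°
crank pin P = (r cos θ, r sin θ) = (5.971598, 48.634761)
h = r sin θ − e = 48.634761 − 19 = 29.634761
x = r cos θ + √(L² − h²) = 5.971598 + 150.102568 = 156.074166

156.0742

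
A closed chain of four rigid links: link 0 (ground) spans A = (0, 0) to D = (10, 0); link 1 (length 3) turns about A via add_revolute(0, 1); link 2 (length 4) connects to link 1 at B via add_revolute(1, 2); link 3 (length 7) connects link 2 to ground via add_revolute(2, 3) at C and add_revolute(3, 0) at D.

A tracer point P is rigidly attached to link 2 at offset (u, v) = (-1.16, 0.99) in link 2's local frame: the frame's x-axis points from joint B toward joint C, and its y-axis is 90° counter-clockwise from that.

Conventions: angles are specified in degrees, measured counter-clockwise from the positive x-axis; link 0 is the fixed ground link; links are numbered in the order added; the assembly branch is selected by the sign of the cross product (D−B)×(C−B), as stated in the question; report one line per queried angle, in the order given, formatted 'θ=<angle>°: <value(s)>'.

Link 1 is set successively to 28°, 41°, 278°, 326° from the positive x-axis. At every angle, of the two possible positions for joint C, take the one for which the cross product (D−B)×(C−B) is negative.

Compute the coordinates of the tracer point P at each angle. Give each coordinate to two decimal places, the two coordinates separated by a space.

A=(0,0), D=(10.00,0)
θ=28°: B = A + 3.00·(cos28°, sin28°) = (2.6488, 1.4084)
θ=28°: |BD| = 7.4849
θ=28°: circle(B,4.00) ∩ circle(D,7.00): a=1.5380, h=3.6925
θ=28°:   candidates: C₊=(4.8542,4.7456) cross=27.638; C₋=(3.4645,-2.5075) cross=-27.638
θ=28°:   branch - wants cross < 0 → take C=(3.4645,-2.5075) (cross=-27.638)
θ=28°: ex = (C−B)/|BC| = (0.2039,-0.9790); ey = (0.9790,0.2039)
θ=28°: P = B + -1.16·ex + 0.99·ey = (3.3815,2.7459)
θ=41°: B = A + 3.00·(cos41°, sin41°) = (2.2641, 1.9682)
θ=41°: |BD| = 7.9823
θ=41°: circle(B,4.00) ∩ circle(D,7.00): a=1.9241, h=3.5068
θ=41°:   candidates: C₊=(4.9935,4.8923) cross=27.993; C₋=(3.2641,-1.9048) cross=-27.993
θ=41°:   branch - wants cross < 0 → take C=(3.2641,-1.9048) (cross=-27.993)
θ=41°: ex = (C−B)/|BC| = (0.2500,-0.9682); ey = (0.9682,0.2500)
θ=41°: P = B + -1.16·ex + 0.99·ey = (2.9327,3.3388)
θ=278°: B = A + 3.00·(cos278°, sin278°) = (0.4175, -2.9708)
θ=278°: |BD| = 10.0324
θ=278°: circle(B,4.00) ∩ circle(D,7.00): a=3.3715, h=2.1524
θ=278°:   candidates: C₊=(3.0005,0.0834) cross=21.593; C₋=(4.2752,-4.0283) cross=-21.593
θ=278°:   branch - wants cross < 0 → take C=(4.2752,-4.0283) (cross=-21.593)
θ=278°: ex = (C−B)/|BC| = (0.9644,-0.2644); ey = (0.2644,0.9644)
θ=278°: P = B + -1.16·ex + 0.99·ey = (-0.4395,-1.7094)
θ=326°: B = A + 3.00·(cos326°, sin326°) = (2.4871, -1.6776)
θ=326°: |BD| = 7.6979
θ=326°: circle(B,4.00) ∩ circle(D,7.00): a=1.7055, h=3.6182
θ=326°:   candidates: C₊=(3.3631,2.2253) cross=27.852; C₋=(4.9401,-4.8371) cross=-27.852
θ=326°:   branch - wants cross < 0 → take C=(4.9401,-4.8371) (cross=-27.852)
θ=326°: ex = (C−B)/|BC| = (0.6133,-0.7899); ey = (0.7899,0.6133)
θ=326°: P = B + -1.16·ex + 0.99·ey = (2.5577,-0.1542)

θ=28°: 3.38 2.75
θ=41°: 2.93 3.34
θ=278°: -0.44 -1.71
θ=326°: 2.56 -0.15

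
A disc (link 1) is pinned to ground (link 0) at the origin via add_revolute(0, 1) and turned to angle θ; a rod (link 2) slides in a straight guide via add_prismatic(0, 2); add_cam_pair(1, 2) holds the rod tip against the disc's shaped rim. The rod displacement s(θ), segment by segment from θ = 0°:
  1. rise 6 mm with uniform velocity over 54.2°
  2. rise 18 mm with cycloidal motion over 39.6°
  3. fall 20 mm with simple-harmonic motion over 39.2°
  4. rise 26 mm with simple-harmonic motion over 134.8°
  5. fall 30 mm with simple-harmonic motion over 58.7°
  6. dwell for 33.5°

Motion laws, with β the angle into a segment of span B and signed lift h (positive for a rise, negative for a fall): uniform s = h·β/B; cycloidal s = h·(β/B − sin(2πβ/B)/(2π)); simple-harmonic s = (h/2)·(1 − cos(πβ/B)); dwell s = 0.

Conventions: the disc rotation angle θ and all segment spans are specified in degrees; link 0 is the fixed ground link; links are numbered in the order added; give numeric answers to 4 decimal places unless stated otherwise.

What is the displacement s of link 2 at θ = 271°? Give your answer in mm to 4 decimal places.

segment 1 (0° to 54.2°, uniform, h = 6) is passed completely: s = 0.0000 + (6) = 6.0000
segment 2 (54.2° to 93.8°, cycloidal, h = 18) is passed completely: s = 6.0000 + (18) = 24.0000
segment 3 (93.8° to 133°, simple-harmonic, h = -20) is passed completely: s = 24.0000 + (-20) = 4.0000
segment 4 (133° to 267.8°, simple-harmonic, h = 26) is passed completely: s = 4.0000 + (26) = 30.0000
θ = 271° falls in segment 5 (267.8° to 326.5°, simple-harmonic, h = -30): β = 271 − 267.8 = 3.2°, B = 58.7°; Δs = -30/2·(1 − cos(π·0.0545)) = -0.2194; s = 30.0000 − 0.2194 = 29.7806

29.7806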